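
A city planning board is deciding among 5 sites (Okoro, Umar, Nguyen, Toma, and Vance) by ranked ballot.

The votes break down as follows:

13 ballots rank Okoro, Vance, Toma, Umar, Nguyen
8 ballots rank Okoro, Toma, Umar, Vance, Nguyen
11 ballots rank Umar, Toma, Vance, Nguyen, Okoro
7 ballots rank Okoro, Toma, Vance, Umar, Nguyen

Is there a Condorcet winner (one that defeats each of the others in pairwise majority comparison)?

Yes

Head-to-head results (39 voters total):
Okoro vs Umar: Okoro wins 28–11.
Okoro vs Nguyen: Okoro wins 28–11.
Okoro vs Toma: Okoro wins 28–11.
Okoro vs Vance: Okoro wins 28–11.
Umar vs Nguyen: Umar wins 39–0.
Umar vs Toma: Toma wins 28–11.
Umar vs Vance: Vance wins 20–19.
Nguyen vs Toma: Toma wins 39–0.
Nguyen vs Vance: Vance wins 39–0.
Toma vs Vance: Toma wins 26–13.
Okoro beats each rival — Umar (28–11), Nguyen (28–11), Toma (28–11), Vance (28–11) — so Okoro is the Condorcet winner.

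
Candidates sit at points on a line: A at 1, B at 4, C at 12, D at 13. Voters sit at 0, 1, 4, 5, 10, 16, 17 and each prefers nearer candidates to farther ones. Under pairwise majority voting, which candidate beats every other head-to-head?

B

With single-peaked preferences on a line, the Condorcet winner is the candidate closest to the median voter.
The median voter (position 5) is closest to B at 4.
Check: B vs C — voters closer to B: 4 of 7.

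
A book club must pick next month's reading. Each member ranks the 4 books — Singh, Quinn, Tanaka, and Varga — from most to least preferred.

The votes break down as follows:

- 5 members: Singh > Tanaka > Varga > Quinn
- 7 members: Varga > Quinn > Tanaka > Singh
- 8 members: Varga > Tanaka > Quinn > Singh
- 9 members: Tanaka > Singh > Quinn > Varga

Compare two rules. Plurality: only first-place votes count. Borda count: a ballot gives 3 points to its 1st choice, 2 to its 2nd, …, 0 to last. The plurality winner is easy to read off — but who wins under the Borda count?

Tanaka

Plurality first-place counts: Singh 5, Quinn 0, Tanaka 9, Varga 15 → Varga.
Borda totals: Singh 33, Quinn 31, Tanaka 60, Varga 50 → Tanaka.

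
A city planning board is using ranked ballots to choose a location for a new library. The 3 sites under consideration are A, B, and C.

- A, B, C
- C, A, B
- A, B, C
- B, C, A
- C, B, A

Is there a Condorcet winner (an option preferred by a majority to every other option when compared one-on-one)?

No

Head-to-head results (5 voters total):
A vs B: A wins 3–2.
A vs C: C wins 3–2.
B vs C: B wins 3–2.
No candidate beats all others: A beats B beats C beats A, a majority cycle.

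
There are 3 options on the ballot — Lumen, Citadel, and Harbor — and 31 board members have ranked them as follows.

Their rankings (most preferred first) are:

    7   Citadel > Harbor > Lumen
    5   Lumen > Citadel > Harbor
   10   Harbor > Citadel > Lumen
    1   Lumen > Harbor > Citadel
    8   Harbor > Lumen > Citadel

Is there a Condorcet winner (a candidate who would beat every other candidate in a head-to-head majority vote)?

Yes

Head-to-head results (31 voters total):
Lumen vs Citadel: Citadel wins 17–14.
Lumen vs Harbor: Harbor wins 25–6.
Citadel vs Harbor: Harbor wins 19–12.
Harbor beats each rival — Lumen (25–6), Citadel (19–12) — so Harbor is the Condorcet winner.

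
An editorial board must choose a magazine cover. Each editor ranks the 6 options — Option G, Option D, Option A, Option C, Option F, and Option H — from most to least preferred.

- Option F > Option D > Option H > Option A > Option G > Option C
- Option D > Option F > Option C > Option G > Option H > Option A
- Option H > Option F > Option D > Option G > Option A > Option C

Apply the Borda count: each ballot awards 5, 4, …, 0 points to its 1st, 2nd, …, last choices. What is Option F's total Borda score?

13

Borda scores:
  Option G: 1 + 2 + 2 = 5
  Option D: 4 + 5 + 3 = 12
  Option A: 2 + 0 + 1 = 3
  Option C: 0 + 3 + 0 = 3
  Option F: 5 + 4 + 4 = 13
  Option H: 3 + 1 + 5 = 9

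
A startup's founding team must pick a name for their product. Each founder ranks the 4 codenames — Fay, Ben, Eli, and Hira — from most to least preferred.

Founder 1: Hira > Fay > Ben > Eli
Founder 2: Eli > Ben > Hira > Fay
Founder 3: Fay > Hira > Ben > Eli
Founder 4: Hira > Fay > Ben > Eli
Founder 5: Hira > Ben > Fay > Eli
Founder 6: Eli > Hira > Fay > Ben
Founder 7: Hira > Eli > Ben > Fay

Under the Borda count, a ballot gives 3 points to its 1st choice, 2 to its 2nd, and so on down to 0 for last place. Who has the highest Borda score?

Borda scores:
  Fay: 2 + 0 + 3 + 2 + 1 + 1 + 0 = 9
  Ben: 1 + 2 + 1 + 1 + 2 + 0 + 1 = 8
  Eli: 0 + 3 + 0 + 0 + 0 + 3 + 2 = 8
  Hira: 3 + 1 + 2 + 3 + 3 + 2 + 3 = 17
Hira has the highest total.

Hira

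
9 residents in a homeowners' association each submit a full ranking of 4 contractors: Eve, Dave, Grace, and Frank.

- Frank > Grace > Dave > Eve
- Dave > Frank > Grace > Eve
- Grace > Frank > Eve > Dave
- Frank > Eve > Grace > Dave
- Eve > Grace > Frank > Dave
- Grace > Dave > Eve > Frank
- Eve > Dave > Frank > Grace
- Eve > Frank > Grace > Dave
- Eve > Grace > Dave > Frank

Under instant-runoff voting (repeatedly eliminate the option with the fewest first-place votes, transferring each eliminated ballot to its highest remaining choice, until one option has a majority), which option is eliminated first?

Dave

Round 1: Eve 4, Grace 2, Frank 2, Dave 1. Dave has the fewest and is eliminated.
Round 2: Eve 4, Frank 3, Grace 2. Grace has the fewest and is eliminated.
Round 3: Eve 5, Frank 4. Eve has a majority.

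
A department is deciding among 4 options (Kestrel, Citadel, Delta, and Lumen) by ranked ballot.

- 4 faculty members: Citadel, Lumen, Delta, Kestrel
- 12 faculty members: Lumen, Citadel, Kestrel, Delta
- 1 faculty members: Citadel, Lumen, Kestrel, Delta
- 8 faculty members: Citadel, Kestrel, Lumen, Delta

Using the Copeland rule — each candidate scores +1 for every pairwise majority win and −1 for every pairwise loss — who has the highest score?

Citadel

Pairwise results:
  Kestrel vs Citadel: Citadel wins 25–0.
  Kestrel vs Delta: Kestrel wins 21–4.
  Kestrel vs Lumen: Lumen wins 17–8.
  Citadel vs Delta: Citadel wins 25–0.
  Citadel vs Lumen: Citadel wins 13–12.
  Delta vs Lumen: Lumen wins 25–0.
Copeland scores (wins − losses):
  Kestrel: 1 − 2 = -1
  Citadel: 3 − 0 = 3
  Delta: 0 − 3 = -3
  Lumen: 2 − 1 = 1
Citadel has the best Copeland score.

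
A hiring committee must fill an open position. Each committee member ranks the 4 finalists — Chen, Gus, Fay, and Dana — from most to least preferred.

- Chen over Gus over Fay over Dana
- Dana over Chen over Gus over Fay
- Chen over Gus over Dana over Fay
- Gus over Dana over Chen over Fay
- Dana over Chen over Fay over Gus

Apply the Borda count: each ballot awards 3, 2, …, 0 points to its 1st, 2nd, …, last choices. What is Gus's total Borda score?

Borda scores:
  Chen: 3 + 2 + 3 + 1 + 2 = 11
  Gus: 2 + 1 + 2 + 3 + 0 = 8
  Fay: 1 + 0 + 0 + 0 + 1 = 2
  Dana: 0 + 3 + 1 + 2 + 3 = 9

8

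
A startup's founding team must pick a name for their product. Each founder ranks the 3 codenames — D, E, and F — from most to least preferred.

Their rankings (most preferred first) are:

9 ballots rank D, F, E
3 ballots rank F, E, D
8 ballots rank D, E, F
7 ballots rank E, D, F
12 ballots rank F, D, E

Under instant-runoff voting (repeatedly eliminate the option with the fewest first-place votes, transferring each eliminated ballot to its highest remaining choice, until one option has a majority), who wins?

D

Round 1: D 17, F 15, E 7. E has the fewest and is eliminated.
Round 2: D 24, F 15. D has a majority.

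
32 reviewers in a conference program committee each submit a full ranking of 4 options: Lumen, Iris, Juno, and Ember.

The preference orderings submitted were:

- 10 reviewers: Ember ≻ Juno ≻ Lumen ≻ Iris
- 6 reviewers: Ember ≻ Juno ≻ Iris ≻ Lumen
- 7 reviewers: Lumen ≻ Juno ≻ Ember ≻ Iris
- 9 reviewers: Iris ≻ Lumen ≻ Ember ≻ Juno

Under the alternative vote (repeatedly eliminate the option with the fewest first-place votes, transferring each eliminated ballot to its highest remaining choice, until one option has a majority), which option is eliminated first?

Juno

Round 1: Ember 16, Iris 9, Lumen 7, Juno 0. Juno has the fewest and is eliminated.
Round 2: Ember 16, Iris 9, Lumen 7. Lumen has the fewest and is eliminated.
Round 3: Ember 23, Iris 9. Ember has a majority.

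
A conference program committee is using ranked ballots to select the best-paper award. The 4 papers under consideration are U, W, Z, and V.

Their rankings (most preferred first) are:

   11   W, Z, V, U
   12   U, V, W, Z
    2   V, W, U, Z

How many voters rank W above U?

13

Ballots ranking W above U: 11+2 = 13.
Ballots ranking U above W: 12.
So 13 of 25 voters prefer W to U.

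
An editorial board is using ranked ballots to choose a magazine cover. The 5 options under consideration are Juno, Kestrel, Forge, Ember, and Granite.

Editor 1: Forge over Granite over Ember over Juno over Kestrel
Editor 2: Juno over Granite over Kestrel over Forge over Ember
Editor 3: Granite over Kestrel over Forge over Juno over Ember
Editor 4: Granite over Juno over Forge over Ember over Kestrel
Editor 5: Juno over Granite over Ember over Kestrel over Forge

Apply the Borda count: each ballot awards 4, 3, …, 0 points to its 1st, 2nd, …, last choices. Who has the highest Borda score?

Borda scores:
  Juno: 1 + 4 + 1 + 3 + 4 = 13
  Kestrel: 0 + 2 + 3 + 0 + 1 = 6
  Forge: 4 + 1 + 2 + 2 + 0 = 9
  Ember: 2 + 0 + 0 + 1 + 2 = 5
  Granite: 3 + 3 + 4 + 4 + 3 = 17
Granite has the highest total.

Granite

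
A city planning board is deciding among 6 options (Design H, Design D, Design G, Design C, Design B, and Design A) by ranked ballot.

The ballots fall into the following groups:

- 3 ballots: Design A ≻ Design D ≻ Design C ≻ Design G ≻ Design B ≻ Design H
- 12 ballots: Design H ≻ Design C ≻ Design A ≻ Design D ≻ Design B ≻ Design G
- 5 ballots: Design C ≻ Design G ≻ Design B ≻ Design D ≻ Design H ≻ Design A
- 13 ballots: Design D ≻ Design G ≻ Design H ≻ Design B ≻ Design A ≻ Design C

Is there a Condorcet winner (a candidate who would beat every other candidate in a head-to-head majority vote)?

No

Head-to-head results (33 voters total):
Design H vs Design D: Design D wins 21–12.
Design H vs Design G: Design G wins 21–12.
Design H vs Design C: Design H wins 25–8.
Design H vs Design B: Design H wins 25–8.
Design H vs Design A: Design H wins 30–3.
Design D vs Design G: Design D wins 28–5.
Design D vs Design C: Design C wins 17–16.
Design D vs Design B: Design D wins 28–5.
Design D vs Design A: Design D wins 18–15.
Design G vs Design C: Design C wins 20–13.
Design G vs Design B: Design G wins 21–12.
Design G vs Design A: Design G wins 18–15.
Design C vs Design B: Design C wins 20–13.
Design C vs Design A: Design C wins 17–16.
Design B vs Design A: Design B wins 18–15.
No candidate beats all others: Design H beats Design C beats Design D beats Design H, a majority cycle.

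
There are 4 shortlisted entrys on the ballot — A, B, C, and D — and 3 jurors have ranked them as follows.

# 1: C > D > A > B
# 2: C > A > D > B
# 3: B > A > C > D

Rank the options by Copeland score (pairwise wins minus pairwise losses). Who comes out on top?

C

Pairwise results:
  A vs B: A wins 2–1.
  A vs C: C wins 2–1.
  A vs D: A wins 2–1.
  B vs C: C wins 2–1.
  B vs D: D wins 2–1.
  C vs D: C wins 3–0.
Copeland scores (wins − losses):
  A: 2 − 1 = 1
  B: 0 − 3 = -3
  C: 3 − 0 = 3
  D: 1 − 2 = -1
C has the best Copeland score.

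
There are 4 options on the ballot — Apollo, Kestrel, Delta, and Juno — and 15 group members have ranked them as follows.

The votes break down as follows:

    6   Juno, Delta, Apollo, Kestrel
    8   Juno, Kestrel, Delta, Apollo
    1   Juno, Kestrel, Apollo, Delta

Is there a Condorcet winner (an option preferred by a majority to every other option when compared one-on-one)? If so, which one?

Juno

Head-to-head results (15 voters total):
Apollo vs Kestrel: Kestrel wins 9–6.
Apollo vs Delta: Delta wins 14–1.
Apollo vs Juno: Juno wins 15–0.
Kestrel vs Delta: Kestrel wins 9–6.
Kestrel vs Juno: Juno wins 15–0.
Delta vs Juno: Juno wins 15–0.
Juno beats each rival — Apollo (15–0), Kestrel (15–0), Delta (15–0) — so Juno is the Condorcet winner.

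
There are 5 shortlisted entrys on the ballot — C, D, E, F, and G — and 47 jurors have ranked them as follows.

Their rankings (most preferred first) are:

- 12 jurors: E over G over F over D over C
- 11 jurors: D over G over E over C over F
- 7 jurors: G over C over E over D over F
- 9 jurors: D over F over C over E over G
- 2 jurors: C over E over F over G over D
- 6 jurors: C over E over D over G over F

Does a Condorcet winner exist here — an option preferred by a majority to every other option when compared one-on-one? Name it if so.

None — there is no Condorcet winner

Head-to-head results (47 voters total):
C vs D: D wins 32–15.
C vs E: C wins 24–23.
C vs F: C wins 26–21.
C vs G: G wins 30–17.
D vs E: E wins 27–20.
D vs F: D wins 33–14.
D vs G: D wins 26–21.
E vs F: E wins 38–9.
E vs G: E wins 29–18.
F vs G: G wins 36–11.
No candidate beats all others: C beats E beats D beats C, a majority cycle.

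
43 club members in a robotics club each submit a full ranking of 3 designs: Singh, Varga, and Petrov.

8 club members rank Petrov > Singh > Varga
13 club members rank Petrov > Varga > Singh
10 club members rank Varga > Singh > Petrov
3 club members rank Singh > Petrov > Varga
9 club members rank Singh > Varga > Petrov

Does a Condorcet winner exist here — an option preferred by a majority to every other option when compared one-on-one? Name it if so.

There is no Condorcet winner

Head-to-head results (43 voters total):
Singh vs Varga: Varga wins 23–20.
Singh vs Petrov: Singh wins 22–21.
Varga vs Petrov: Petrov wins 24–19.
No candidate beats all others: Singh beats Petrov beats Varga beats Singh, a majority cycle.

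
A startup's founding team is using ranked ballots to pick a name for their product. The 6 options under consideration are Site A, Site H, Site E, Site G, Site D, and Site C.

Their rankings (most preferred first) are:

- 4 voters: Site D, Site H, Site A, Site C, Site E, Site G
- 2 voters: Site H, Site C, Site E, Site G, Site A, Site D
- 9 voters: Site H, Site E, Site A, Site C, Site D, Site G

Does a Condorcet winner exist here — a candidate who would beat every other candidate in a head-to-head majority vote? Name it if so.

Site H

Head-to-head results (15 voters total):
Site A vs Site H: Site H wins 15–0.
Site A vs Site E: Site E wins 11–4.
Site A vs Site G: Site A wins 13–2.
Site A vs Site D: Site A wins 11–4.
Site A vs Site C: Site A wins 13–2.
Site H vs Site E: Site H wins 15–0.
Site H vs Site G: Site H wins 15–0.
Site H vs Site D: Site H wins 11–4.
Site H vs Site C: Site H wins 15–0.
Site E vs Site G: Site E wins 15–0.
Site E vs Site D: Site E wins 11–4.
Site E vs Site C: Site E wins 9–6.
Site G vs Site D: Site D wins 13–2.
Site G vs Site C: Site C wins 15–0.
Site D vs Site C: Site C wins 11–4.
Site H beats each rival — Site A (15–0), Site E (15–0), Site G (15–0), Site D (11–4), Site C (15–0) — so Site H is the Condorcet winner.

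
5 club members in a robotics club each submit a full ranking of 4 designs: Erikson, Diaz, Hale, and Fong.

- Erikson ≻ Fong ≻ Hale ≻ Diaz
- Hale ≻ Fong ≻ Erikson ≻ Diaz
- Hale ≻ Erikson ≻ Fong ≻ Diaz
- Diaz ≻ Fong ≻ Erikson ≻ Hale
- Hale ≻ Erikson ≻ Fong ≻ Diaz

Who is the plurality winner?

First-place vote totals:
  Erikson: 1
  Diaz: 1
  Hale: 3
  Fong: 0
Hale has the most first-place votes.

Hale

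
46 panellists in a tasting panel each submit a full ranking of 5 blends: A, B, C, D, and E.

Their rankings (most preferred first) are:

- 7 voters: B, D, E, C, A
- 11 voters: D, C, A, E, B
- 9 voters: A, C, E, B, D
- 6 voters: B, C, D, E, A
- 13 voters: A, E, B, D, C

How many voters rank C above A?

Ballots ranking C above A: 7+11+6 = 24.
Ballots ranking A above C: 9+13 = 22.
So 24 of 46 voters prefer C to A.

24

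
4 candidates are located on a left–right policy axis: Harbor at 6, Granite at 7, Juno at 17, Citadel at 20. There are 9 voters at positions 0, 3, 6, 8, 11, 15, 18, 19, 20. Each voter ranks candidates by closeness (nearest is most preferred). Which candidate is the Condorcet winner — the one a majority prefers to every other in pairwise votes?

Granite

With single-peaked preferences on a line, the Condorcet winner is the candidate closest to the median voter.
The median voter (position 11) is closest to Granite at 7.
Check: Granite vs Citadel — voters closer to Granite: 5 of 9.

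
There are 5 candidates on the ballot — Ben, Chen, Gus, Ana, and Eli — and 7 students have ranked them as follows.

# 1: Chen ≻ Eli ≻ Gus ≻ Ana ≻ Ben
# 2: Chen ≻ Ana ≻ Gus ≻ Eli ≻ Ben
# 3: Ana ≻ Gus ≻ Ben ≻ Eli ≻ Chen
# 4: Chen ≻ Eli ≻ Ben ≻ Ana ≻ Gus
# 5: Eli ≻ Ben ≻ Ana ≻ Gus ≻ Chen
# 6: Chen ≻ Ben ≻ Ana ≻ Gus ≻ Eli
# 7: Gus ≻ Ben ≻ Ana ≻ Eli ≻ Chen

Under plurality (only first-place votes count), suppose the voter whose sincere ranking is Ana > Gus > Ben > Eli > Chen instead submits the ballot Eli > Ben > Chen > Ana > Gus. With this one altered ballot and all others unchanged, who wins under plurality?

Chen

First-place totals with the altered ballot: Ben 0, Chen 4, Gus 1, Ana 0, Eli 2.
The winner is unchanged: still Chen.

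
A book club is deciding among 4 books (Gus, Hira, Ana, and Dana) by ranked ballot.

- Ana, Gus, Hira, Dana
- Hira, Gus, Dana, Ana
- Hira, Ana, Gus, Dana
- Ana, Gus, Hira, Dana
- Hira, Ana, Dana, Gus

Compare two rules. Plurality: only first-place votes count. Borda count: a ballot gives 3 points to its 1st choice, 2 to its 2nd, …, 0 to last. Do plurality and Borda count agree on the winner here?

Plurality first-place counts: Gus 0, Hira 3, Ana 2, Dana 0 → Hira.
Borda totals: Gus 7, Hira 11, Ana 10, Dana 2 → Hira.
The two rules agree on Hira.

Yes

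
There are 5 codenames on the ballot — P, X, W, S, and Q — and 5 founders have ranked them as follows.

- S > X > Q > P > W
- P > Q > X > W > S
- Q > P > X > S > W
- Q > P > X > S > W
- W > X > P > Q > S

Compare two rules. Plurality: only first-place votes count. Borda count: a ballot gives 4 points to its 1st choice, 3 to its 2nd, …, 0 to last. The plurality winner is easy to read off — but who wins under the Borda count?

Plurality first-place counts: P 1, X 0, W 1, S 1, Q 2 → Q.
Borda totals: P 13, X 12, W 5, S 6, Q 14 → Q.

Q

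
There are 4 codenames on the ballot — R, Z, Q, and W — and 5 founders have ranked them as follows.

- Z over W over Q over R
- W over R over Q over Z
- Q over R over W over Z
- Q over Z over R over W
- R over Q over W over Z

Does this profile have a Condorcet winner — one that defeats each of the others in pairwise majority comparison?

Yes

Head-to-head results (5 voters total):
R vs Z: R wins 3–2.
R vs Q: Q wins 3–2.
R vs W: R wins 3–2.
Z vs Q: Q wins 4–1.
Z vs W: W wins 3–2.
Q vs W: Q wins 3–2.
Q beats each rival — R (3–2), Z (4–1), W (3–2) — so Q is the Condorcet winner.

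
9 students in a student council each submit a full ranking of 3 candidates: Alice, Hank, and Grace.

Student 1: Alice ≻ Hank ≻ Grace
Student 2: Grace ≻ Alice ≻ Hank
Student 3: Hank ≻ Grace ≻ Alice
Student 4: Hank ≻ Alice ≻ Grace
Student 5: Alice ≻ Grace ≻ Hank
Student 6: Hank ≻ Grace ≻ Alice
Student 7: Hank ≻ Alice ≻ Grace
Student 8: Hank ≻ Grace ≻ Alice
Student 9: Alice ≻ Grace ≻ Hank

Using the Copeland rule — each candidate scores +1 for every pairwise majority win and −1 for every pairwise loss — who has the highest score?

Hank

Pairwise results:
  Alice vs Hank: Hank wins 5–4.
  Alice vs Grace: Alice wins 5–4.
  Hank vs Grace: Hank wins 6–3.
Copeland scores (wins − losses):
  Alice: 1 − 1 = 0
  Hank: 2 − 0 = 2
  Grace: 0 − 2 = -2
Hank has the best Copeland score.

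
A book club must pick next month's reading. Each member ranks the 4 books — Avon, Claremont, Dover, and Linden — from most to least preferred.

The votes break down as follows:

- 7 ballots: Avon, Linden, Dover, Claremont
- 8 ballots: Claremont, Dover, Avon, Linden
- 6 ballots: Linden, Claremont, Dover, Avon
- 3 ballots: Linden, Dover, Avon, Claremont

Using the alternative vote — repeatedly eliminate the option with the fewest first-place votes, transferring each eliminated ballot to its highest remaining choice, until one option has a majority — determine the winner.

Round 1: Linden 9, Claremont 8, Avon 7, Dover 0. Dover has the fewest and is eliminated.
Round 2: Linden 9, Claremont 8, Avon 7. Avon has the fewest and is eliminated.
Round 3: Linden 16, Claremont 8. Linden has a majority.

Linden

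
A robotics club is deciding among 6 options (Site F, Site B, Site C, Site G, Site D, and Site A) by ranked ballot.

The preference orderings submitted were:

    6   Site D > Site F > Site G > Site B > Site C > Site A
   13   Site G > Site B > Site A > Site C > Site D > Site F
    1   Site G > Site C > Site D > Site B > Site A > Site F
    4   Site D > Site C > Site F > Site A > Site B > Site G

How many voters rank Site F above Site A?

Ballots ranking Site F above Site A: 6+4 = 10.
Ballots ranking Site A above Site F: 13+1 = 14.
So 10 of 24 voters prefer Site F to Site A.

10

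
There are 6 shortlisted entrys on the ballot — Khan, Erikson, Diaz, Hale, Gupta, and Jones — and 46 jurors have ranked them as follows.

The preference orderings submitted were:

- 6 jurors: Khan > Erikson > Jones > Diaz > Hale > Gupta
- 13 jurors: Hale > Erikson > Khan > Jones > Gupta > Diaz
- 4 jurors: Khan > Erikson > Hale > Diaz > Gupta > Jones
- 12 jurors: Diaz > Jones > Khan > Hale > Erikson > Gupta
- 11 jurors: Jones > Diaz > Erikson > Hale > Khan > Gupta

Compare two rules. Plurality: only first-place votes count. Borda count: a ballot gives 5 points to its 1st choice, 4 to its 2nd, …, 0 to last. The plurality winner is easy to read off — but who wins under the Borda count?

Plurality first-place counts: Khan 10, Erikson 0, Diaz 12, Hale 13, Gupta 0, Jones 11 → Hale.
Borda totals: Khan 136, Erikson 137, Diaz 124, Hale 129, Gupta 17, Jones 147 → Jones.

Jones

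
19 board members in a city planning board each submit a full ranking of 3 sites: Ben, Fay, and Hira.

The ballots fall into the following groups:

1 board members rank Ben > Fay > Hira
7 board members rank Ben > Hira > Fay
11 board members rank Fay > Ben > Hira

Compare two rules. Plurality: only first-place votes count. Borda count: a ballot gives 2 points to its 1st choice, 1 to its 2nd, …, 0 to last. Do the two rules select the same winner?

Plurality first-place counts: Ben 8, Fay 11, Hira 0 → Fay.
Borda totals: Ben 27, Fay 23, Hira 7 → Ben.
The two rules disagree: plurality picks Fay, Borda picks Ben.

No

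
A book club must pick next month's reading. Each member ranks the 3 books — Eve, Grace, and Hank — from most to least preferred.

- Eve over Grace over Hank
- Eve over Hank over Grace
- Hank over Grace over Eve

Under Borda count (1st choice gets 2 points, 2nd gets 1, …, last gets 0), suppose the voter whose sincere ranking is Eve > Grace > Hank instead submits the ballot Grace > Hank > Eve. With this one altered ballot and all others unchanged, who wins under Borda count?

Hank

Borda totals with the altered ballot: Eve 2, Grace 3, Hank 4.
The switch changes the winner from Eve to Hank.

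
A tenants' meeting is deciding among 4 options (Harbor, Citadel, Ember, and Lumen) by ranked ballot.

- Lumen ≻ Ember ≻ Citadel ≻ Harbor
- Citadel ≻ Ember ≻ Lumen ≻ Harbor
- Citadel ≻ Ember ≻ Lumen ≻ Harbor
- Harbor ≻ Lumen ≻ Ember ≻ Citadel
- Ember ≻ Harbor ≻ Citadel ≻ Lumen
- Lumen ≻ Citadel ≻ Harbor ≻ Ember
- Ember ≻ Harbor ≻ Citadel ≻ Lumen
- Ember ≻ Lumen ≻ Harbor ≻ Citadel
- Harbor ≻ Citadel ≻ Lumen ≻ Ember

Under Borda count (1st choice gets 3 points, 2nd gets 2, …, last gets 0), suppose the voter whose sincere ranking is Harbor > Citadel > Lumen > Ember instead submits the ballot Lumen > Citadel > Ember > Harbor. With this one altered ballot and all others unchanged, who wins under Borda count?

Borda totals with the altered ballot: Harbor 9, Citadel 13, Ember 17, Lumen 15.
The winner is unchanged: still Ember.

Ember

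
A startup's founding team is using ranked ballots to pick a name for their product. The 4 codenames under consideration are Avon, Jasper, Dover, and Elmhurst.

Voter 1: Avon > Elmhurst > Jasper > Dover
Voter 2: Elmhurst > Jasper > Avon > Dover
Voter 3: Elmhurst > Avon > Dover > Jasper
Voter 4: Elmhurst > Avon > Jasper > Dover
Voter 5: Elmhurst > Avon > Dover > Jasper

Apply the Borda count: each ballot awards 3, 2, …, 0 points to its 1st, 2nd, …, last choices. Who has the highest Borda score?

Elmhurst

Borda scores:
  Avon: 3 + 1 + 2 + 2 + 2 = 10
  Jasper: 1 + 2 + 0 + 1 + 0 = 4
  Dover: 0 + 0 + 1 + 0 + 1 = 2
  Elmhurst: 2 + 3 + 3 + 3 + 3 = 14
Elmhurst has the highest total.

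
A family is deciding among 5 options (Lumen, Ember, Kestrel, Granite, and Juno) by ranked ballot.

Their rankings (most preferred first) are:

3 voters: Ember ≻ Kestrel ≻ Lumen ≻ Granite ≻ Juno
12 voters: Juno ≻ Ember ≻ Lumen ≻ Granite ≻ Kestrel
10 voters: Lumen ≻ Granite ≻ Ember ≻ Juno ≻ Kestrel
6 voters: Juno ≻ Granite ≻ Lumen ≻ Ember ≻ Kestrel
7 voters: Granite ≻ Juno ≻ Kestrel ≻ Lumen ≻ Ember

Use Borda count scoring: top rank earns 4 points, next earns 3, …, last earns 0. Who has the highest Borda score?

Juno

Borda scores:
  Lumen: 3·2 + 12·2 + 10·4 + 6·2 + 7·1 = 89
  Ember: 3·4 + 12·3 + 10·2 + 6·1 + 7·0 = 74
  Kestrel: 3·3 + 12·0 + 10·0 + 6·0 + 7·2 = 23
  Granite: 3·1 + 12·1 + 10·3 + 6·3 + 7·4 = 91
  Juno: 3·0 + 12·4 + 10·1 + 6·4 + 7·3 = 103
Juno has the highest total.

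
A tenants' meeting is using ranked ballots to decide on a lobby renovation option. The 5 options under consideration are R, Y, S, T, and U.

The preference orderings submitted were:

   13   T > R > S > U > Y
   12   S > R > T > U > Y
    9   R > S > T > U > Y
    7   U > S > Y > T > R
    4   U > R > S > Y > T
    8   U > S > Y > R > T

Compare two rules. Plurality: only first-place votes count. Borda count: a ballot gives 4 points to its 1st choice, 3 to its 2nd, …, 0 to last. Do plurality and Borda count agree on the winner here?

Plurality first-place counts: R 9, Y 0, S 12, T 13, U 19 → U.
Borda totals: R 131, Y 34, S 154, T 101, U 110 → S.
The two rules disagree: plurality picks U, Borda picks S.

No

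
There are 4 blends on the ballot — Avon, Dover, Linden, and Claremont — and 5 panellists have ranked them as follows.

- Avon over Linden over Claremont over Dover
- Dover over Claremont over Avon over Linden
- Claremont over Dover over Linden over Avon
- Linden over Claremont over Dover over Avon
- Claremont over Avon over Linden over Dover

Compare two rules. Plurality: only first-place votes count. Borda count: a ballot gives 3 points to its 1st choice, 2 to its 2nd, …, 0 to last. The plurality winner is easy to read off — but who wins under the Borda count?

Plurality first-place counts: Avon 1, Dover 1, Linden 1, Claremont 2 → Claremont.
Borda totals: Avon 6, Dover 6, Linden 7, Claremont 11 → Claremont.

Claremont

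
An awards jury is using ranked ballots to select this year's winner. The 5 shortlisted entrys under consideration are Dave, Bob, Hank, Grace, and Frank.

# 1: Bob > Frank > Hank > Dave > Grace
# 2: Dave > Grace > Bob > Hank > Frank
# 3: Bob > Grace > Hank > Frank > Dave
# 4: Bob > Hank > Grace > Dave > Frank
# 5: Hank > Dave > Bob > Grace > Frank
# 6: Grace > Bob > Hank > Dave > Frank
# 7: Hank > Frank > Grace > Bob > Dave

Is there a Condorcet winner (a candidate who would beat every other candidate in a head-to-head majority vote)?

Head-to-head results (7 voters total):
Dave vs Bob: Bob wins 5–2.
Dave vs Hank: Hank wins 6–1.
Dave vs Grace: Grace wins 4–3.
Dave vs Frank: Dave wins 4–3.
Bob vs Hank: Bob wins 5–2.
Bob vs Grace: Bob wins 4–3.
Bob vs Frank: Bob wins 6–1.
Hank vs Grace: Hank wins 4–3.
Hank vs Frank: Hank wins 6–1.
Grace vs Frank: Grace wins 5–2.
Bob beats each rival — Dave (5–2), Hank (5–2), Grace (4–3), Frank (6–1) — so Bob is the Condorcet winner.

Yes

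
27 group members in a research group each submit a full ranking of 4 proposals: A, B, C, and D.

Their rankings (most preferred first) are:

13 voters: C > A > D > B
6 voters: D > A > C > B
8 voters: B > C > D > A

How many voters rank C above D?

Ballots ranking C above D: 13+8 = 21.
Ballots ranking D above C: 6.
So 21 of 27 voters prefer C to D.

21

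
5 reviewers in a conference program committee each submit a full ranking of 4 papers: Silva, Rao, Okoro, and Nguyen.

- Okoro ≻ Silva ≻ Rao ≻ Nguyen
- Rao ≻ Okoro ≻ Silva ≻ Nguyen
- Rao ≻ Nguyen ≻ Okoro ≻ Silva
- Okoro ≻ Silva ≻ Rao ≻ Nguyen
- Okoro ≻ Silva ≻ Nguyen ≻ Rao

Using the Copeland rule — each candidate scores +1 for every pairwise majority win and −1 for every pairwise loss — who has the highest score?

Pairwise results:
  Silva vs Rao: Silva wins 3–2.
  Silva vs Okoro: Okoro wins 5–0.
  Silva vs Nguyen: Silva wins 4–1.
  Rao vs Okoro: Okoro wins 3–2.
  Rao vs Nguyen: Rao wins 4–1.
  Okoro vs Nguyen: Okoro wins 4–1.
Copeland scores (wins − losses):
  Silva: 2 − 1 = 1
  Rao: 1 − 2 = -1
  Okoro: 3 − 0 = 3
  Nguyen: 0 − 3 = -3
Okoro has the best Copeland score.

Okoro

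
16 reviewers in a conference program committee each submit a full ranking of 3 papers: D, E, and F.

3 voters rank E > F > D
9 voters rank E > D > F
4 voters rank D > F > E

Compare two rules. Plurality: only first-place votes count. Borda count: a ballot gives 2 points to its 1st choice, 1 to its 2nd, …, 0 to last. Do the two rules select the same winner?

Yes

Plurality first-place counts: D 4, E 12, F 0 → E.
Borda totals: D 17, E 24, F 7 → E.
The two rules agree on E.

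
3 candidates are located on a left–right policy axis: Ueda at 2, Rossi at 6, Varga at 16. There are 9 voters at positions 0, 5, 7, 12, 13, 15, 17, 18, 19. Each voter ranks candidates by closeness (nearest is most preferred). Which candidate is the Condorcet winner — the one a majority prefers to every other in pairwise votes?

Varga

With single-peaked preferences on a line, the Condorcet winner is the candidate closest to the median voter.
The median voter (position 13) is closest to Varga at 16.
Check: Varga vs Rossi — voters closer to Varga: 6 of 9.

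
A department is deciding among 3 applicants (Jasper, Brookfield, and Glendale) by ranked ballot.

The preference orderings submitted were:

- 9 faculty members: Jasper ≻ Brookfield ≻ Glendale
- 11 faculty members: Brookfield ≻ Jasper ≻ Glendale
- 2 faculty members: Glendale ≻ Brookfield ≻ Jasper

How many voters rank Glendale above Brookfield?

2

Ballots ranking Glendale above Brookfield: 2.
Ballots ranking Brookfield above Glendale: 9+11 = 20.
So 2 of 22 voters prefer Glendale to Brookfield.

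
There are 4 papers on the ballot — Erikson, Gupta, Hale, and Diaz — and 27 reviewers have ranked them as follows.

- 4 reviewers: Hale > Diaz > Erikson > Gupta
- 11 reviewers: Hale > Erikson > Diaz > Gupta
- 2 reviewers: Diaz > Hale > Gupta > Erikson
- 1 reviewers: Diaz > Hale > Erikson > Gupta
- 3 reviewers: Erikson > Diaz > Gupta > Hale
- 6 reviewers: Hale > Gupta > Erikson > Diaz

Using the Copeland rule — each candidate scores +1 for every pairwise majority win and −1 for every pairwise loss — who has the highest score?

Pairwise results:
  Erikson vs Gupta: Erikson wins 19–8.
  Erikson vs Hale: Hale wins 24–3.
  Erikson vs Diaz: Erikson wins 20–7.
  Gupta vs Hale: Hale wins 24–3.
  Gupta vs Diaz: Diaz wins 21–6.
  Hale vs Diaz: Hale wins 21–6.
Copeland scores (wins − losses):
  Erikson: 2 − 1 = 1
  Gupta: 0 − 3 = -3
  Hale: 3 − 0 = 3
  Diaz: 1 − 2 = -1
Hale has the best Copeland score.

Hale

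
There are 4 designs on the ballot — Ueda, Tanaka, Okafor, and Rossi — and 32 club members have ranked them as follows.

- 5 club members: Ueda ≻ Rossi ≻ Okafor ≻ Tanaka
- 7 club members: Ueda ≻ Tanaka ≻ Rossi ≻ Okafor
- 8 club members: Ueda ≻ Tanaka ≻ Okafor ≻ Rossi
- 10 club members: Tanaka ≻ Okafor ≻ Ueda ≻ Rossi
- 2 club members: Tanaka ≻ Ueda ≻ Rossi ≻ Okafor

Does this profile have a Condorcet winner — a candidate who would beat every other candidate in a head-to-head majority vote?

Head-to-head results (32 voters total):
Ueda vs Tanaka: Ueda wins 20–12.
Ueda vs Okafor: Ueda wins 22–10.
Ueda vs Rossi: Ueda wins 32–0.
Tanaka vs Okafor: Tanaka wins 27–5.
Tanaka vs Rossi: Tanaka wins 27–5.
Okafor vs Rossi: Okafor wins 18–14.
Ueda beats each rival — Tanaka (20–12), Okafor (22–10), Rossi (32–0) — so Ueda is the Condorcet winner.

Yes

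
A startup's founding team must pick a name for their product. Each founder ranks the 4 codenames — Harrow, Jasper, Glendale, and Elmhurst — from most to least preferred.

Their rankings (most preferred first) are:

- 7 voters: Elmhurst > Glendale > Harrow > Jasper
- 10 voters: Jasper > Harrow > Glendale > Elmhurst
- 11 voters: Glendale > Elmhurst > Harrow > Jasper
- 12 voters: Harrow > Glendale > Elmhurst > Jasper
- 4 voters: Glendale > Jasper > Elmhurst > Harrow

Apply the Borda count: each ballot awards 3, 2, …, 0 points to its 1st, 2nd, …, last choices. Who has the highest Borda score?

Glendale

Borda scores:
  Harrow: 7·1 + 10·2 + 11·1 + 12·3 + 4·0 = 74
  Jasper: 7·0 + 10·3 + 11·0 + 12·0 + 4·2 = 38
  Glendale: 7·2 + 10·1 + 11·3 + 12·2 + 4·3 = 93
  Elmhurst: 7·3 + 10·0 + 11·2 + 12·1 + 4·1 = 59
Glendale has the highest total.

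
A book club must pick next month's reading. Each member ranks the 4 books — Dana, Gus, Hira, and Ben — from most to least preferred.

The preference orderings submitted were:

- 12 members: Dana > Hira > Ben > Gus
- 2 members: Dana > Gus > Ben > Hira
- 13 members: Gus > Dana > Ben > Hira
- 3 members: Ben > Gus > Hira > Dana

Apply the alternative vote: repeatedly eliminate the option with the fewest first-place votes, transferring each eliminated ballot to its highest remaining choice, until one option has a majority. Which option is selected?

Gus

Round 1: Dana 14, Gus 13, Ben 3, Hira 0. Hira has the fewest and is eliminated.
Round 2: Dana 14, Gus 13, Ben 3. Ben has the fewest and is eliminated.
Round 3: Gus 16, Dana 14. Gus has a majority.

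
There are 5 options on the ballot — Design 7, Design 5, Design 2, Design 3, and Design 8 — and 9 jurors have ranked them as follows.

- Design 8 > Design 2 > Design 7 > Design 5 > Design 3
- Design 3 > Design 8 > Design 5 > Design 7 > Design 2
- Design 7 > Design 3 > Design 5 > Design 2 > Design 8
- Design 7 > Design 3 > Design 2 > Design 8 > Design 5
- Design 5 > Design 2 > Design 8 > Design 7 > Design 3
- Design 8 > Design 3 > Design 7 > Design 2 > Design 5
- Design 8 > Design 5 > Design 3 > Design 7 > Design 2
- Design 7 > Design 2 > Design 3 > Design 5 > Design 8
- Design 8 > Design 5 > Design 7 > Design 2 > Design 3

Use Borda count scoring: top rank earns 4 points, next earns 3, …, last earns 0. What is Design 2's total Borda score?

14

Borda scores:
  Design 7: 2 + 1 + 4 + 4 + 1 + 2 + 1 + 4 + 2 = 21
  Design 5: 1 + 2 + 2 + 0 + 4 + 0 + 3 + 1 + 3 = 16
  Design 2: 3 + 0 + 1 + 2 + 3 + 1 + 0 + 3 + 1 = 14
  Design 3: 0 + 4 + 3 + 3 + 0 + 3 + 2 + 2 + 0 = 17
  Design 8: 4 + 3 + 0 + 1 + 2 + 4 + 4 + 0 + 4 = 22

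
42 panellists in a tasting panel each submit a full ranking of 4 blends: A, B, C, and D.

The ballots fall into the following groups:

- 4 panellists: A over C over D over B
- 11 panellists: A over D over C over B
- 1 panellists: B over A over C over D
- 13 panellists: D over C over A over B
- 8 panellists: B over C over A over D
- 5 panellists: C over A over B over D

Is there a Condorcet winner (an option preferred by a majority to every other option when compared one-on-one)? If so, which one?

Head-to-head results (42 voters total):
A vs B: A wins 33–9.
A vs C: C wins 26–16.
A vs D: A wins 29–13.
B vs C: C wins 33–9.
B vs D: D wins 28–14.
C vs D: D wins 24–18.
No candidate beats all others: A beats D beats C beats A, a majority cycle.

There is no Condorcet winner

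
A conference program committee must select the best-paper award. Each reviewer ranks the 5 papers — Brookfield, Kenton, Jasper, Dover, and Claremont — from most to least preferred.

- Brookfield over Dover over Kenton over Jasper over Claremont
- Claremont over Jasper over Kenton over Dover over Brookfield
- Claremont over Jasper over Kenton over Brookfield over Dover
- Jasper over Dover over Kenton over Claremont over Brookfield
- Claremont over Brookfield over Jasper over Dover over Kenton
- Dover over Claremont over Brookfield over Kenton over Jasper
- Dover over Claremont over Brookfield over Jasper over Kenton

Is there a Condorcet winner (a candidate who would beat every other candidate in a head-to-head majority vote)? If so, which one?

Head-to-head results (7 voters total):
Brookfield vs Kenton: Brookfield wins 4–3.
Brookfield vs Jasper: Brookfield wins 4–3.
Brookfield vs Dover: Dover wins 4–3.
Brookfield vs Claremont: Claremont wins 6–1.
Kenton vs Jasper: Jasper wins 5–2.
Kenton vs Dover: Dover wins 5–2.
Kenton vs Claremont: Claremont wins 5–2.
Jasper vs Dover: Jasper wins 4–3.
Jasper vs Claremont: Claremont wins 5–2.
Dover vs Claremont: Dover wins 4–3.
No candidate beats all others: Brookfield beats Jasper beats Dover beats Brookfield, a majority cycle.

There is no Condorcet winner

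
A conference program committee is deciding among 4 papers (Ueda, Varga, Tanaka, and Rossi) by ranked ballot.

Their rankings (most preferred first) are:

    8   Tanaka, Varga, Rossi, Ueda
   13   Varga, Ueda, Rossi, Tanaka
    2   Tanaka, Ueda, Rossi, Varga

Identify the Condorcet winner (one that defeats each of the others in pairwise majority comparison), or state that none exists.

Varga

Head-to-head results (23 voters total):
Ueda vs Varga: Varga wins 21–2.
Ueda vs Tanaka: Ueda wins 13–10.
Ueda vs Rossi: Ueda wins 15–8.
Varga vs Tanaka: Varga wins 13–10.
Varga vs Rossi: Varga wins 21–2.
Tanaka vs Rossi: Rossi wins 13–10.
Varga beats each rival — Ueda (21–2), Tanaka (13–10), Rossi (21–2) — so Varga is the Condorcet winner.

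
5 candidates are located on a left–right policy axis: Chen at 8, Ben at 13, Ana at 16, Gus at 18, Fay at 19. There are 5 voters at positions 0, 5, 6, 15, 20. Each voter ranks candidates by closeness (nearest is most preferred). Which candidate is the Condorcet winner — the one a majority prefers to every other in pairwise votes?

With single-peaked preferences on a line, the Condorcet winner is the candidate closest to the median voter.
The median voter (position 6) is closest to Chen at 8.
Check: Chen vs Ana — voters closer to Chen: 3 of 5.

Chen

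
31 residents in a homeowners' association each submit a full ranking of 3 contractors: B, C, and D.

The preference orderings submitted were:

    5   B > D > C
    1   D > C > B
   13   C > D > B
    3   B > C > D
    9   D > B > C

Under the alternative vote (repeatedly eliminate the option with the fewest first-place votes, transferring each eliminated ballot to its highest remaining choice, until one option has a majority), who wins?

Round 1: C 13, D 10, B 8. B has the fewest and is eliminated.
Round 2: C 16, D 15. C has a majority.

C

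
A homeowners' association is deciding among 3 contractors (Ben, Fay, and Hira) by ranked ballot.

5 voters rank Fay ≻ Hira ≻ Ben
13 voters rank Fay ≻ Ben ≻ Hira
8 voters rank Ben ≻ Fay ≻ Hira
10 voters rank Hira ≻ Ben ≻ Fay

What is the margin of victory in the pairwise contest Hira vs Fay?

16

Ballots ranking Hira above Fay: 10.
Ballots ranking Fay above Hira: 5+13+8 = 26.
Fay wins 26–10, a margin of 16.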